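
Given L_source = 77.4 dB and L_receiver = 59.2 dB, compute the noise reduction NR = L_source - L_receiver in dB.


NR = L_source - L_receiver (difference between source and receiving room levels)
NR = 77.4 - 59.2 = 18.2 dB


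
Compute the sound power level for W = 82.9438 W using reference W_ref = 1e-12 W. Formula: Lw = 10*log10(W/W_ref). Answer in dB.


W / W_ref = 82.9438 / 1e-12 = 8.29438e+13
Lw = 10 * log10(8.29438e+13) = 139.19 dB


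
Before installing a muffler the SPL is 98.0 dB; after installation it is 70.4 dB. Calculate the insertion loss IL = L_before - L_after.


Insertion loss = SPL without muffler - SPL with muffler
IL = 98.0 - 70.4 = 27.6 dB


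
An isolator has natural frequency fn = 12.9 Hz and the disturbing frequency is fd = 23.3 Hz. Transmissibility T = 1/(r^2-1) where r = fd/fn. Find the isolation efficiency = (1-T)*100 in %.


r = 23.3 / 12.9 = 1.8062
r^2 - 1 = 1.8062^2 - 1 = 2.26236
T = 1/2.26236 = 0.442016
Efficiency = (1 - 0.442016)*100 = 55.798 %


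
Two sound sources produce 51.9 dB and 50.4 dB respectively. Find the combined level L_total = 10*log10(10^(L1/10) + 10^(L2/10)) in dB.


10^(51.9/10) = 154882
10^(50.4/10) = 109648
Sum = 154882 + 109648 = 264530
L_total = 10*log10(264530) = 54.225 dB


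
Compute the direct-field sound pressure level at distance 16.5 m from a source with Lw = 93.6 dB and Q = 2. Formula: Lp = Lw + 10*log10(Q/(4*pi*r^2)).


4*pi*r^2 = 4*pi*16.5^2 = 3421.19 m^2
Q / (4*pi*r^2) = 2 / 3421.19 = 0.000584592
Lp = 93.6 + 10*log10(0.000584592) = 61.269 dB


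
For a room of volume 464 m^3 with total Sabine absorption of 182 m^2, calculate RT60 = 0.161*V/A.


RT60 = 0.161 * 464 / 182 = 0.41046 s


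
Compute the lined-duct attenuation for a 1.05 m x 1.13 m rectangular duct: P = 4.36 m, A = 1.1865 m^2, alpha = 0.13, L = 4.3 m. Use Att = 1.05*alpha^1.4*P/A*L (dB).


alpha^1.4 = 0.13^1.4 = 0.0574805
Attenuation rate = 1.05 * alpha^1.4 * P / A
= 1.05 * 0.0574805 * 4.36 / 1.1865 = 0.221783 dB/m
Total Att = 0.221783 * 4.3 = 0.95367 dB


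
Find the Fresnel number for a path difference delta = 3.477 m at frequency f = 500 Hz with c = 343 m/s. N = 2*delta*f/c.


N = 2*delta*f/c = 2*delta/lambda, where lambda = c/f
lambda = 343 / 500 = 0.686 m
N = 2 * 3.477 / 0.686 = 10.137


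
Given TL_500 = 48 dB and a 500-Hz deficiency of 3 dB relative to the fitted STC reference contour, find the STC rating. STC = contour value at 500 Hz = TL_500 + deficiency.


By ASTM E413, STC = value of the fitted reference contour at 500 Hz.
Contour value at 500 Hz = TL_500 + deficiency = 48 + 3 = 51
STC = 51


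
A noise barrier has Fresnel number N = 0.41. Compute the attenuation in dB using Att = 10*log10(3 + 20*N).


3 + 20*N = 3 + 20*0.41 = 11.2
Att = 10*log10(11.2) = 10.492 dB


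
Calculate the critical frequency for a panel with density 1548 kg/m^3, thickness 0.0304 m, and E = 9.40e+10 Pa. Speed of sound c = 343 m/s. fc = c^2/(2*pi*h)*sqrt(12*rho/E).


12*rho/E = 12*1548/9.40e+10 = 1.97617e-07
sqrt(12*rho/E) = sqrt(1.97617e-07) = 0.000444541
c^2/(2*pi*h) = 343^2/(2*pi*0.0304) = 615935
fc = 615935 * 0.000444541 = 273.81 Hz


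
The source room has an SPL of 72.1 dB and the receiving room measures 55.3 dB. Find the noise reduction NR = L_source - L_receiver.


NR = L_source - L_receiver (difference between source and receiving room levels)
NR = 72.1 - 55.3 = 16.8 dB


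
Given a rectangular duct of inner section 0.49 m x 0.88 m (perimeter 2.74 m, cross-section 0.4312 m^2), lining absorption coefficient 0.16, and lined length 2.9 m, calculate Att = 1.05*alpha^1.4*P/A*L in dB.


alpha^1.4 = 0.16^1.4 = 0.076872
Attenuation rate = 1.05 * alpha^1.4 * P / A
= 1.05 * 0.076872 * 2.74 / 0.4312 = 0.512896 dB/m
Total Att = 0.512896 * 2.9 = 1.4874 dB


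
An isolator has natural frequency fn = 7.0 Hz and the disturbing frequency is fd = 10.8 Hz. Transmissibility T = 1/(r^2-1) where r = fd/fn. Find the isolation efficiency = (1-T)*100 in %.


r = 10.8 / 7.0 = 1.54286
r^2 - 1 = 1.54286^2 - 1 = 1.38042
T = 1/1.38042 = 0.724417
Efficiency = (1 - 0.724417)*100 = 27.558 %


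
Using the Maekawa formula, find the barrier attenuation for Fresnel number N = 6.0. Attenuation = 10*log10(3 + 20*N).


3 + 20*N = 3 + 20*6.0 = 123
Att = 10*log10(123) = 20.899 dB


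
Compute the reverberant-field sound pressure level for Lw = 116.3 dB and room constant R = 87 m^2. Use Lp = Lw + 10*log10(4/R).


4/R = 4/87 = 0.045977
Lp = 116.3 + 10*log10(0.045977) = 102.93 dB


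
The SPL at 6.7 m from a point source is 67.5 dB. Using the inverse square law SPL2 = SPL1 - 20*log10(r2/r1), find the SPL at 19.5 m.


r2/r1 = 19.5/6.7 = 2.91045
Correction = 20*log10(2.91045) = 9.2792 dB
SPL2 = 67.5 - 9.2792 = 58.221 dB


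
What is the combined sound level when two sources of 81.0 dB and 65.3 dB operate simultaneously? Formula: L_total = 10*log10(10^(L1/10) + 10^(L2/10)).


10^(81.0/10) = 1.25893e+08
10^(65.3/10) = 3.38844e+06
Sum = 1.25893e+08 + 3.38844e+06 = 1.29281e+08
L_total = 10*log10(1.29281e+08) = 81.115 dB


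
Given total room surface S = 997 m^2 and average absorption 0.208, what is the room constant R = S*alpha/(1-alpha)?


R = 997 * 0.208 / (1 - 0.208) = 261.84 m^2


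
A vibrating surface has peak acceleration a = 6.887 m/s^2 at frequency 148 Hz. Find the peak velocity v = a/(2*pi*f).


omega = 2*pi*f = 2*pi*148 = 929.911 rad/s
v = a / omega = 6.887 / 929.911 = 0.0074061 m/s


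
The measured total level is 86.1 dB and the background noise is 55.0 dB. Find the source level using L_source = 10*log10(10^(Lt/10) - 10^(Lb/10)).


10^(86.1/10) = 4.0738e+08
10^(55.0/10) = 316228
Difference = 4.0738e+08 - 316228 = 4.07064e+08
L_source = 10*log10(4.07064e+08) = 86.097 dB


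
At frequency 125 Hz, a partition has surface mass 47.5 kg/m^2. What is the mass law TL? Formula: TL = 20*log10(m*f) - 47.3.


m * f = 47.5 * 125 = 5937.5
20*log10(5937.5) = 75.4721 dB
TL = 75.4721 - 47.3 = 28.172 dB


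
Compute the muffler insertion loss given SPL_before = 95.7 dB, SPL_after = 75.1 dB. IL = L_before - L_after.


Insertion loss = SPL without muffler - SPL with muffler
IL = 95.7 - 75.1 = 20.6 dB


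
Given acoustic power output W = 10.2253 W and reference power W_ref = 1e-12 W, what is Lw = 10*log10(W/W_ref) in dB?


W / W_ref = 10.2253 / 1e-12 = 1.02253e+13
Lw = 10 * log10(1.02253e+13) = 130.1 dB


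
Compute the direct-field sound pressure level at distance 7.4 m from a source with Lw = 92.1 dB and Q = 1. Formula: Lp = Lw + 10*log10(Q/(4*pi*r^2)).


4*pi*r^2 = 4*pi*7.4^2 = 688.134 m^2
Q / (4*pi*r^2) = 1 / 688.134 = 0.00145321
Lp = 92.1 + 10*log10(0.00145321) = 63.723 dB


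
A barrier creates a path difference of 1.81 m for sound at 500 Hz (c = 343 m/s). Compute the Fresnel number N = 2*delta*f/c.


N = 2*delta*f/c = 2*delta/lambda, where lambda = c/f
lambda = 343 / 500 = 0.686 m
N = 2 * 1.81 / 0.686 = 5.277


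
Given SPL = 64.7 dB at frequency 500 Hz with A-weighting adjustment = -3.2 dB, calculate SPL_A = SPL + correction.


A-weighting table: 500 Hz -> -3.2 dB correction
SPL_A = SPL + correction = 64.7 + (-3.2) = 61.5 dBA


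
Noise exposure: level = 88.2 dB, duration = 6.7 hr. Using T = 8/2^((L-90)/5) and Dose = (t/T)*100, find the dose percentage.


T_allowed = 8 / 2^((88.2 - 90)/5) = 10.2674 hr
Dose = 6.7 / 10.2674 * 100 = 65.255 %


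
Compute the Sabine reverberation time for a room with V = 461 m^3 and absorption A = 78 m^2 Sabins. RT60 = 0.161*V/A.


RT60 = 0.161 * 461 / 78 = 0.95155 s


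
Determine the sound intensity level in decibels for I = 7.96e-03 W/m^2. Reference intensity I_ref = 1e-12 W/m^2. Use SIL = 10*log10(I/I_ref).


I / I_ref = 7.96e-03 / 1e-12 = 7.96e+09
SIL = 10 * log10(7.96e+09) = 99.009 dB


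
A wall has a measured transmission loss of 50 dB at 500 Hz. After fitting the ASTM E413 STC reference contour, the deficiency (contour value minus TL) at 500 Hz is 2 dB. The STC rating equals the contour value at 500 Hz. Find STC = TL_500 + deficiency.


By ASTM E413, STC = value of the fitted reference contour at 500 Hz.
Contour value at 500 Hz = TL_500 + deficiency = 50 + 2 = 52
STC = 52


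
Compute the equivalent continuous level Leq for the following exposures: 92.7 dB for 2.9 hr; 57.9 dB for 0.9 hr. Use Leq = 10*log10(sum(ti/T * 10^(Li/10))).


T_total = 2.9 + 0.9 = 3.8 hr
(2.9/3.8) * 10^(92.7/10) = 1.42107e+09
(0.9/3.8) * 10^(57.9/10) = 146036
Sum = 1.42107e+09 + 146036 = 1.42122e+09
Leq = 10*log10(1.42122e+09) = 91.527 dB


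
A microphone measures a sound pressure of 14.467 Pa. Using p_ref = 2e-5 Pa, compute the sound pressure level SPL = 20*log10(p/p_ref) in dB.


p / p_ref = 14.467 / 2e-5 = 723350
SPL = 20 * log10(723350) = 117.19 dB


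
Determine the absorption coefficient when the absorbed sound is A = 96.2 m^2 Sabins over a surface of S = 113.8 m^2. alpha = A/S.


Absorption coefficient = absorbed power / incident power
alpha = A / S = 96.2 / 113.8 = 0.84534


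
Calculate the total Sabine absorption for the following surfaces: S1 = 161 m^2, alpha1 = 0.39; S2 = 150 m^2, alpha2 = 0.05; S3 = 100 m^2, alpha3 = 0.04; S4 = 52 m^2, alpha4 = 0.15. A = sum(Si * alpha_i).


161 * 0.39 = 62.79
150 * 0.05 = 7.5
100 * 0.04 = 4
52 * 0.15 = 7.8
A_total = 62.79 + 7.5 + 4 + 7.8 = 82.09 m^2


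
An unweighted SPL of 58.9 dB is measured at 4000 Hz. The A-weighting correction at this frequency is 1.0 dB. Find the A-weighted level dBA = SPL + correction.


A-weighting table: 4000 Hz -> 1.0 dB correction
SPL_A = SPL + correction = 58.9 + (1.0) = 59.9 dBA


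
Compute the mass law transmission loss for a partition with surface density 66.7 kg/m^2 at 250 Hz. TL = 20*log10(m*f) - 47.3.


m * f = 66.7 * 250 = 16675
20*log10(16675) = 84.4413 dB
TL = 84.4413 - 47.3 = 37.141 dB


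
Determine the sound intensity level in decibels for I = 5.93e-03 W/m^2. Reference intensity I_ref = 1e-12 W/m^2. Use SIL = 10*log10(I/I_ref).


I / I_ref = 5.93e-03 / 1e-12 = 5.93e+09
SIL = 10 * log10(5.93e+09) = 97.731 dB


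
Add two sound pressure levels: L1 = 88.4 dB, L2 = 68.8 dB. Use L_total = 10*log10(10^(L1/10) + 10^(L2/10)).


10^(88.4/10) = 6.91831e+08
10^(68.8/10) = 7.58578e+06
Sum = 6.91831e+08 + 7.58578e+06 = 6.99417e+08
L_total = 10*log10(6.99417e+08) = 88.447 dB


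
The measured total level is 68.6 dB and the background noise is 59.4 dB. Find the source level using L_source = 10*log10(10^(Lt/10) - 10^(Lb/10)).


10^(68.6/10) = 7.24436e+06
10^(59.4/10) = 870964
Difference = 7.24436e+06 - 870964 = 6.3734e+06
L_source = 10*log10(6.3734e+06) = 68.044 dB


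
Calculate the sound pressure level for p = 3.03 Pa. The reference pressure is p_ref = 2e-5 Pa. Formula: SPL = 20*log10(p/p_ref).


p / p_ref = 3.03 / 2e-5 = 151500
SPL = 20 * log10(151500) = 103.61 dB


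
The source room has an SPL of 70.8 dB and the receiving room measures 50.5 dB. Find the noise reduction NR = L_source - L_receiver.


NR = L_source - L_receiver (difference between source and receiving room levels)
NR = 70.8 - 50.5 = 20.3 dB


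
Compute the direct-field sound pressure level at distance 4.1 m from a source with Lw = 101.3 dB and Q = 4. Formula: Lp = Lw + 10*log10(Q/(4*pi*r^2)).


4*pi*r^2 = 4*pi*4.1^2 = 211.241 m^2
Q / (4*pi*r^2) = 4 / 211.241 = 0.0189357
Lp = 101.3 + 10*log10(0.0189357) = 84.073 dB


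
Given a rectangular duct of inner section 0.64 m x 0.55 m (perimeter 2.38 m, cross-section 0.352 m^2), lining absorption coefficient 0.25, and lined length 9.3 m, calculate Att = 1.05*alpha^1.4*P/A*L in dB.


alpha^1.4 = 0.25^1.4 = 0.143587
Attenuation rate = 1.05 * alpha^1.4 * P / A
= 1.05 * 0.143587 * 2.38 / 0.352 = 1.01939 dB/m
Total Att = 1.01939 * 9.3 = 9.4803 dB


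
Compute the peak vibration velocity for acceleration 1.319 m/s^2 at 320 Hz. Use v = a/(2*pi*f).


omega = 2*pi*f = 2*pi*320 = 2010.62 rad/s
v = a / omega = 1.319 / 2010.62 = 0.00065602 m/s


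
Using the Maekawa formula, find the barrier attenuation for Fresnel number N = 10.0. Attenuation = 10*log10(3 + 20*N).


3 + 20*N = 3 + 20*10.0 = 203
Att = 10*log10(203) = 23.075 dB


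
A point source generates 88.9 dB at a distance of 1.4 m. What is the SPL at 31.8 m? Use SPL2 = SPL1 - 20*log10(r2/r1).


r2/r1 = 31.8/1.4 = 22.7143
Correction = 20*log10(22.7143) = 27.126 dB
SPL2 = 88.9 - 27.126 = 61.774 dB


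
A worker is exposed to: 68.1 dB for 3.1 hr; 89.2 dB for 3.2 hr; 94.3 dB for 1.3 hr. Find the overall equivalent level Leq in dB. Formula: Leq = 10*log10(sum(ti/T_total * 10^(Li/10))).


T_total = 3.1 + 3.2 + 1.3 = 7.6 hr
(3.1/7.6) * 10^(68.1/10) = 2.63359e+06
(3.2/7.6) * 10^(89.2/10) = 3.50216e+08
(1.3/7.6) * 10^(94.3/10) = 4.60394e+08
Sum = 2.63359e+06 + 3.50216e+08 + 4.60394e+08 = 8.13244e+08
Leq = 10*log10(8.13244e+08) = 89.102 dB


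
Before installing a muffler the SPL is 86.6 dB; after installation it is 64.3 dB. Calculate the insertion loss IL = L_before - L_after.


Insertion loss = SPL without muffler - SPL with muffler
IL = 86.6 - 64.3 = 22.3 dB


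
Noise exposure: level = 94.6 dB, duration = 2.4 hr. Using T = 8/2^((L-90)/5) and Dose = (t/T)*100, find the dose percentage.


T_allowed = 8 / 2^((94.6 - 90)/5) = 4.22807 hr
Dose = 2.4 / 4.22807 * 100 = 56.763 %


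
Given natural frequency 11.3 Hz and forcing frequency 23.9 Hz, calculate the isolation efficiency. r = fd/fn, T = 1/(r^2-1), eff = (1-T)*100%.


r = 23.9 / 11.3 = 2.11504
r^2 - 1 = 2.11504^2 - 1 = 3.47339
T = 1/3.47339 = 0.287903
Efficiency = (1 - 0.287903)*100 = 71.21 %


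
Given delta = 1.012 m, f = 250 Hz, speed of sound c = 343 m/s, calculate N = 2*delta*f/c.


N = 2*delta*f/c = 2*delta/lambda, where lambda = c/f
lambda = 343 / 250 = 1.372 m
N = 2 * 1.012 / 1.372 = 1.4752


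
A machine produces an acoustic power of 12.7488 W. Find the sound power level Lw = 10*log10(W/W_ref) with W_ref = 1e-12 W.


W / W_ref = 12.7488 / 1e-12 = 1.27488e+13
Lw = 10 * log10(1.27488e+13) = 131.05 dB


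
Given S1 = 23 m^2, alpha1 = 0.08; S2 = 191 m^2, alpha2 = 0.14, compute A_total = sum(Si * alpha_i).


23 * 0.08 = 1.84
191 * 0.14 = 26.74
A_total = 1.84 + 26.74 = 28.58 m^2


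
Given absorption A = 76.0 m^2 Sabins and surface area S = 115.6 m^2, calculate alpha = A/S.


Absorption coefficient = absorbed power / incident power
alpha = A / S = 76.0 / 115.6 = 0.65744


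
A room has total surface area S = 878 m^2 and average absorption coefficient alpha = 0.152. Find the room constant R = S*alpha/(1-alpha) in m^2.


R = 878 * 0.152 / (1 - 0.152) = 157.38 m^2


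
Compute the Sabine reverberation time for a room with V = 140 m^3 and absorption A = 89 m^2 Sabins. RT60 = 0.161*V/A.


RT60 = 0.161 * 140 / 89 = 0.25326 s


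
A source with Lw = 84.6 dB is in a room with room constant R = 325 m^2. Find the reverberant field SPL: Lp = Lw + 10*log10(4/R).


4/R = 4/325 = 0.0123077
Lp = 84.6 + 10*log10(0.0123077) = 65.502 dB


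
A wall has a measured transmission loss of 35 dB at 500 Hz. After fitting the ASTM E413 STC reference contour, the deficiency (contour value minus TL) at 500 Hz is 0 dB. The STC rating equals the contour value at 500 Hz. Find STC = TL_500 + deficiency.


By ASTM E413, STC = value of the fitted reference contour at 500 Hz.
Contour value at 500 Hz = TL_500 + deficiency = 35 + 0 = 35
STC = 35


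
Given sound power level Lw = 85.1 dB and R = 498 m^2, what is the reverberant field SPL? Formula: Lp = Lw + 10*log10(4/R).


4/R = 4/498 = 0.00803213
Lp = 85.1 + 10*log10(0.00803213) = 64.148 dB


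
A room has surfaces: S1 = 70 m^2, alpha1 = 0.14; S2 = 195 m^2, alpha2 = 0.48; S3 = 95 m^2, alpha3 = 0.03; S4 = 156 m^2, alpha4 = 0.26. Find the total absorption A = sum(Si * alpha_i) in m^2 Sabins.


70 * 0.14 = 9.8
195 * 0.48 = 93.6
95 * 0.03 = 2.85
156 * 0.26 = 40.56
A_total = 9.8 + 93.6 + 2.85 + 40.56 = 146.81 m^2


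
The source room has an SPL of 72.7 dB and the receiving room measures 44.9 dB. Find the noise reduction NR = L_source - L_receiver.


NR = L_source - L_receiver (difference between source and receiving room levels)
NR = 72.7 - 44.9 = 27.8 dB


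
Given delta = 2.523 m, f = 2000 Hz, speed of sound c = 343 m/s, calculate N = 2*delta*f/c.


N = 2*delta*f/c = 2*delta/lambda, where lambda = c/f
lambda = 343 / 2000 = 0.1715 m
N = 2 * 2.523 / 0.1715 = 29.423


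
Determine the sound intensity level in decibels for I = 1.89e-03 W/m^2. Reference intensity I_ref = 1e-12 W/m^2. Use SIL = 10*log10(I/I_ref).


I / I_ref = 1.89e-03 / 1e-12 = 1.89e+09
SIL = 10 * log10(1.89e+09) = 92.765 dB


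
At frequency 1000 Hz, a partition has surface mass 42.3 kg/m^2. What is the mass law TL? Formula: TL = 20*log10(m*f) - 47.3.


m * f = 42.3 * 1000 = 42300
20*log10(42300) = 92.5268 dB
TL = 92.5268 - 47.3 = 45.227 dB


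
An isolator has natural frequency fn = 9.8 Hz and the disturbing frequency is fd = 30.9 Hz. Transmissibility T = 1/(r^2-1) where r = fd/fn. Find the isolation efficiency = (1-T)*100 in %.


r = 30.9 / 9.8 = 3.15306
r^2 - 1 = 3.15306^2 - 1 = 8.94179
T = 1/8.94179 = 0.111834
Efficiency = (1 - 0.111834)*100 = 88.817 %


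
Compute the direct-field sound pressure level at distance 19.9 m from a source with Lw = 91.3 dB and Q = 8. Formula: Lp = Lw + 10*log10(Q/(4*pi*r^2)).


4*pi*r^2 = 4*pi*19.9^2 = 4976.41 m^2
Q / (4*pi*r^2) = 8 / 4976.41 = 0.00160758
Lp = 91.3 + 10*log10(0.00160758) = 63.362 dB


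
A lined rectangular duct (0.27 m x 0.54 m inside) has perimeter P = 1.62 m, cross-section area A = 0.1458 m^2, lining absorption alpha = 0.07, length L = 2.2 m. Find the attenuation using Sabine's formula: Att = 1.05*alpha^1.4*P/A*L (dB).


alpha^1.4 = 0.07^1.4 = 0.0241622
Attenuation rate = 1.05 * alpha^1.4 * P / A
= 1.05 * 0.0241622 * 1.62 / 0.1458 = 0.281892 dB/m
Total Att = 0.281892 * 2.2 = 0.62016 dB


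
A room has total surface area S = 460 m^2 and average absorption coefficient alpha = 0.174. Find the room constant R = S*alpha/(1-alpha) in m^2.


R = 460 * 0.174 / (1 - 0.174) = 96.901 m^2


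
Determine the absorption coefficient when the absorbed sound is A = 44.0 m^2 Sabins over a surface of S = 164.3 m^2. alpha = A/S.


Absorption coefficient = absorbed power / incident power
alpha = A / S = 44.0 / 164.3 = 0.2678


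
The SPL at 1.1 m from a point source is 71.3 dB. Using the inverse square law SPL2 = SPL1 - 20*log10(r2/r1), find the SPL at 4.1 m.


r2/r1 = 4.1/1.1 = 3.72727
Correction = 20*log10(3.72727) = 11.4278 dB
SPL2 = 71.3 - 11.4278 = 59.872 dB


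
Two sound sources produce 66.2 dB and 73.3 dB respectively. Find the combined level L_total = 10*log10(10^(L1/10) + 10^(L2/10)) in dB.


10^(66.2/10) = 4.16869e+06
10^(73.3/10) = 2.13796e+07
Sum = 4.16869e+06 + 2.13796e+07 = 2.55483e+07
L_total = 10*log10(2.55483e+07) = 74.074 dB


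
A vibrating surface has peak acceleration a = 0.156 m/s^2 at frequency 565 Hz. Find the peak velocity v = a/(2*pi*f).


omega = 2*pi*f = 2*pi*565 = 3550 rad/s
v = a / omega = 0.156 / 3550 = 4.3944e-05 m/s


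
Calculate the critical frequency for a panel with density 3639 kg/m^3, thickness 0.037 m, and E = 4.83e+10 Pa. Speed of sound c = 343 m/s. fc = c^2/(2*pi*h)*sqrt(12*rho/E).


12*rho/E = 12*3639/4.83e+10 = 9.04099e-07
sqrt(12*rho/E) = sqrt(9.04099e-07) = 0.000950841
c^2/(2*pi*h) = 343^2/(2*pi*0.037) = 506065
fc = 506065 * 0.000950841 = 481.19 Hz


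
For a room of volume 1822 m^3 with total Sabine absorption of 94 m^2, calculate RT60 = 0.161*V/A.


RT60 = 0.161 * 1822 / 94 = 3.1207 s


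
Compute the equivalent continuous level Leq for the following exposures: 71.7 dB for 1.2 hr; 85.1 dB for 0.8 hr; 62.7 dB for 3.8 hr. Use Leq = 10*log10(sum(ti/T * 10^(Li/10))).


T_total = 1.2 + 0.8 + 3.8 = 5.8 hr
(1.2/5.8) * 10^(71.7/10) = 3.06022e+06
(0.8/5.8) * 10^(85.1/10) = 4.46336e+07
(3.8/5.8) * 10^(62.7/10) = 1.21999e+06
Sum = 3.06022e+06 + 4.46336e+07 + 1.21999e+06 = 4.89138e+07
Leq = 10*log10(4.89138e+07) = 76.894 dB


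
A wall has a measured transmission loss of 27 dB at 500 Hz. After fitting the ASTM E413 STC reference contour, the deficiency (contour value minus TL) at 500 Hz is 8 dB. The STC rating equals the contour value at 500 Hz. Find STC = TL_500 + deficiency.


By ASTM E413, STC = value of the fitted reference contour at 500 Hz.
Contour value at 500 Hz = TL_500 + deficiency = 27 + 8 = 35
STC = 35


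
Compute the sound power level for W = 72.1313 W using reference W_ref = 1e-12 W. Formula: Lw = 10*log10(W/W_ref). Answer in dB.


W / W_ref = 72.1313 / 1e-12 = 7.21313e+13
Lw = 10 * log10(7.21313e+13) = 138.58 dB


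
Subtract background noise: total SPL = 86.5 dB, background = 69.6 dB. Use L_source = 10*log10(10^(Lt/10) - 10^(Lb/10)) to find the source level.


10^(86.5/10) = 4.46684e+08
10^(69.6/10) = 9.12011e+06
Difference = 4.46684e+08 - 9.12011e+06 = 4.37564e+08
L_source = 10*log10(4.37564e+08) = 86.41 dB


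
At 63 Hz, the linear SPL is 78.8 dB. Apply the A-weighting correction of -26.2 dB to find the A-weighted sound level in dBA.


A-weighting table: 63 Hz -> -26.2 dB correction
SPL_A = SPL + correction = 78.8 + (-26.2) = 52.6 dBA


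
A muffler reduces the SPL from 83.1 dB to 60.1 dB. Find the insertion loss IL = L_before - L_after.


Insertion loss = SPL without muffler - SPL with muffler
IL = 83.1 - 60.1 = 23 dB


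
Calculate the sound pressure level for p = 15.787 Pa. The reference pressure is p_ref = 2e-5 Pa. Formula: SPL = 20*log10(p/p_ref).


p / p_ref = 15.787 / 2e-5 = 789350
SPL = 20 * log10(789350) = 117.95 dB


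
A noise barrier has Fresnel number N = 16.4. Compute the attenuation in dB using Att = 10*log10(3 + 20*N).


3 + 20*N = 3 + 20*16.4 = 331
Att = 10*log10(331) = 25.198 dB


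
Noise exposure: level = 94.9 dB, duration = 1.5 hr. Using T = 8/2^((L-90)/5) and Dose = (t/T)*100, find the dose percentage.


T_allowed = 8 / 2^((94.9 - 90)/5) = 4.05584 hr
Dose = 1.5 / 4.05584 * 100 = 36.984 %


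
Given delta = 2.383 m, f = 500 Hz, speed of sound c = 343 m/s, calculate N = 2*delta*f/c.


N = 2*delta*f/c = 2*delta/lambda, where lambda = c/f
lambda = 343 / 500 = 0.686 m
N = 2 * 2.383 / 0.686 = 6.9475


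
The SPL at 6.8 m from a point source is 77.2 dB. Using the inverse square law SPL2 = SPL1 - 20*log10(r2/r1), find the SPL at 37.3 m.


r2/r1 = 37.3/6.8 = 5.48529
Correction = 20*log10(5.48529) = 14.784 dB
SPL2 = 77.2 - 14.784 = 62.416 dB


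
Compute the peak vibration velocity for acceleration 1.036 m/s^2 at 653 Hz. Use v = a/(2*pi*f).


omega = 2*pi*f = 2*pi*653 = 4102.92 rad/s
v = a / omega = 1.036 / 4102.92 = 0.0002525 m/s


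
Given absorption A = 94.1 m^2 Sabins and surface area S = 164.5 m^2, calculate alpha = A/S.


Absorption coefficient = absorbed power / incident power
alpha = A / S = 94.1 / 164.5 = 0.57204


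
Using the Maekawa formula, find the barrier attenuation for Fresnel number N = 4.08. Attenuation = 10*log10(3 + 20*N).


3 + 20*N = 3 + 20*4.08 = 84.6
Att = 10*log10(84.6) = 19.274 dB


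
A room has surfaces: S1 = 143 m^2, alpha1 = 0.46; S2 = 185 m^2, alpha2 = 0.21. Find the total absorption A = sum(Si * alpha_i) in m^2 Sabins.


143 * 0.46 = 65.78
185 * 0.21 = 38.85
A_total = 65.78 + 38.85 = 104.63 m^2


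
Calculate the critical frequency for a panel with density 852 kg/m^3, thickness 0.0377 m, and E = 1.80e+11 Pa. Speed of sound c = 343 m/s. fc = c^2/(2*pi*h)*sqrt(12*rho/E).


12*rho/E = 12*852/1.80e+11 = 5.68e-08
sqrt(12*rho/E) = sqrt(5.68e-08) = 0.000238328
c^2/(2*pi*h) = 343^2/(2*pi*0.0377) = 496669
fc = 496669 * 0.000238328 = 118.37 Hz


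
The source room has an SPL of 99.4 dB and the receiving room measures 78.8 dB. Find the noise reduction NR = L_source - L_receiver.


NR = L_source - L_receiver (difference between source and receiving room levels)
NR = 99.4 - 78.8 = 20.6 dB


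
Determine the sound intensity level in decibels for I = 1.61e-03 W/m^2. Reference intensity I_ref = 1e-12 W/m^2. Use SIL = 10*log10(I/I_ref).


I / I_ref = 1.61e-03 / 1e-12 = 1.61e+09
SIL = 10 * log10(1.61e+09) = 92.068 dB


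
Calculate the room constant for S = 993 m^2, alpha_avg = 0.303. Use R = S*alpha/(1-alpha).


R = 993 * 0.303 / (1 - 0.303) = 431.68 m^2


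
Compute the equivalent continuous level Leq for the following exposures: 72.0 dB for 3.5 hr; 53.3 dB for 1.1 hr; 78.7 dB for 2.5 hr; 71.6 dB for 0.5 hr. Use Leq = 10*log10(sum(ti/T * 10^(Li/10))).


T_total = 3.5 + 1.1 + 2.5 + 0.5 = 7.6 hr
(3.5/7.6) * 10^(72.0/10) = 7.29885e+06
(1.1/7.6) * 10^(53.3/10) = 30944.2
(2.5/7.6) * 10^(78.7/10) = 2.43852e+07
(0.5/7.6) * 10^(71.6/10) = 950947
Sum = 7.29885e+06 + 30944.2 + 2.43852e+07 + 950947 = 3.26659e+07
Leq = 10*log10(3.26659e+07) = 75.141 dB


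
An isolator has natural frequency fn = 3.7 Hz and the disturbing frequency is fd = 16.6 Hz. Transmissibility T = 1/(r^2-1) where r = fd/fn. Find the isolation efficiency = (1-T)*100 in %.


r = 16.6 / 3.7 = 4.48649
r^2 - 1 = 4.48649^2 - 1 = 19.1286
T = 1/19.1286 = 0.0522777
Efficiency = (1 - 0.0522777)*100 = 94.772 %


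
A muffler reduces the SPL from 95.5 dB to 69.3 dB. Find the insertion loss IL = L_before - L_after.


Insertion loss = SPL without muffler - SPL with muffler
IL = 95.5 - 69.3 = 26.2 dB


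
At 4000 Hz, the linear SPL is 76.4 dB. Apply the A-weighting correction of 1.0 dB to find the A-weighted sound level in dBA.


A-weighting table: 4000 Hz -> 1.0 dB correction
SPL_A = SPL + correction = 76.4 + (1.0) = 77.4 dBA


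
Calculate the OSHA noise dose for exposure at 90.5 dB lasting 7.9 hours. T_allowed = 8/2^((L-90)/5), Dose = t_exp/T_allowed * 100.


T_allowed = 8 / 2^((90.5 - 90)/5) = 7.46426 hr
Dose = 7.9 / 7.46426 * 100 = 105.84 %


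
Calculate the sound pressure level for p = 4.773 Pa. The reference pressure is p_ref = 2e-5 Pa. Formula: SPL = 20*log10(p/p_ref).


p / p_ref = 4.773 / 2e-5 = 238650
SPL = 20 * log10(238650) = 107.56 dB


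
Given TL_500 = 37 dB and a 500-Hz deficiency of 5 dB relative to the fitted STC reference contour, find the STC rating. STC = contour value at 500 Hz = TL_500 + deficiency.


By ASTM E413, STC = value of the fitted reference contour at 500 Hz.
Contour value at 500 Hz = TL_500 + deficiency = 37 + 5 = 42
STC = 42


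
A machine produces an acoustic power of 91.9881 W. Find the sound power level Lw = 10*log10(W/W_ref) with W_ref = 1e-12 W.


W / W_ref = 91.9881 / 1e-12 = 9.19881e+13
Lw = 10 * log10(9.19881e+13) = 139.64 dB


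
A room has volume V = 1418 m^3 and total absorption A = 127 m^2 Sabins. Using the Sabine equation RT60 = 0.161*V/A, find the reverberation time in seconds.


RT60 = 0.161 * 1418 / 127 = 1.7976 s


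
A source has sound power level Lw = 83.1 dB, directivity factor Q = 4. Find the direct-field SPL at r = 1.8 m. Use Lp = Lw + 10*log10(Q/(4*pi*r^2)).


4*pi*r^2 = 4*pi*1.8^2 = 40.715 m^2
Q / (4*pi*r^2) = 4 / 40.715 = 0.0982439
Lp = 83.1 + 10*log10(0.0982439) = 73.023 dB


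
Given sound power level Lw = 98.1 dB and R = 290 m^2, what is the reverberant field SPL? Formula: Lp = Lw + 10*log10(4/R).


4/R = 4/290 = 0.0137931
Lp = 98.1 + 10*log10(0.0137931) = 79.497 dB


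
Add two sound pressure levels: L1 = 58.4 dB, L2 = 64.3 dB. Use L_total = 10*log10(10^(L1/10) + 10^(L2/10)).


10^(58.4/10) = 691831
10^(64.3/10) = 2.69153e+06
Sum = 691831 + 2.69153e+06 = 3.38336e+06
L_total = 10*log10(3.38336e+06) = 65.293 dB


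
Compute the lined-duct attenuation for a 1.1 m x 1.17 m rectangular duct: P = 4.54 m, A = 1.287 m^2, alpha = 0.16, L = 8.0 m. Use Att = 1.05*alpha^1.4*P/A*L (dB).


alpha^1.4 = 0.16^1.4 = 0.076872
Attenuation rate = 1.05 * alpha^1.4 * P / A
= 1.05 * 0.076872 * 4.54 / 1.287 = 0.284731 dB/m
Total Att = 0.284731 * 8.0 = 2.2778 dB


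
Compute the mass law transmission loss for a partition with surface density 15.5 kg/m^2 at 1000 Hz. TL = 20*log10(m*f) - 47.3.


m * f = 15.5 * 1000 = 15500
20*log10(15500) = 83.8066 dB
TL = 83.8066 - 47.3 = 36.507 dB


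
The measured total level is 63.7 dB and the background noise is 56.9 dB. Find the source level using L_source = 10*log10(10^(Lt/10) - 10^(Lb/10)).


10^(63.7/10) = 2.34423e+06
10^(56.9/10) = 489779
Difference = 2.34423e+06 - 489779 = 1.85445e+06
L_source = 10*log10(1.85445e+06) = 62.682 dB


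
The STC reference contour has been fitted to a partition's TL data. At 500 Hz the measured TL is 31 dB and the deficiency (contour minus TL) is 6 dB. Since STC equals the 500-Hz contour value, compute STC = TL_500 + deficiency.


By ASTM E413, STC = value of the fitted reference contour at 500 Hz.
Contour value at 500 Hz = TL_500 + deficiency = 31 + 6 = 37
STC = 37


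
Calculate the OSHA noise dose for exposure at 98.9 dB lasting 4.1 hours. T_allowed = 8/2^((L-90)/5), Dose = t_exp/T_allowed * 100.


T_allowed = 8 / 2^((98.9 - 90)/5) = 2.32947 hr
Dose = 4.1 / 2.32947 * 100 = 176.01 %


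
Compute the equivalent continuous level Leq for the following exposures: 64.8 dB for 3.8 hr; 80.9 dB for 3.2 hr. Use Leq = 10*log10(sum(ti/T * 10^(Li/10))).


T_total = 3.8 + 3.2 = 7.0 hr
(3.8/7.0) * 10^(64.8/10) = 1.6394e+06
(3.2/7.0) * 10^(80.9/10) = 5.62409e+07
Sum = 1.6394e+06 + 5.62409e+07 = 5.78803e+07
Leq = 10*log10(5.78803e+07) = 77.625 dB


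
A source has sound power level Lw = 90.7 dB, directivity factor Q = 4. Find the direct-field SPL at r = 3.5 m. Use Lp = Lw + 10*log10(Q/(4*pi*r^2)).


4*pi*r^2 = 4*pi*3.5^2 = 153.938 m^2
Q / (4*pi*r^2) = 4 / 153.938 = 0.0259845
Lp = 90.7 + 10*log10(0.0259845) = 74.847 dB


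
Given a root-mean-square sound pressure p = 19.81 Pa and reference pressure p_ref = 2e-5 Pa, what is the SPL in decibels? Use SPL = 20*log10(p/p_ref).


p / p_ref = 19.81 / 2e-5 = 990500
SPL = 20 * log10(990500) = 119.92 dB


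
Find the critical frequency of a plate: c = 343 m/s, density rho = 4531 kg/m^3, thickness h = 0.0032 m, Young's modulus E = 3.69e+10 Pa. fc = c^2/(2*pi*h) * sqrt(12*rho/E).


12*rho/E = 12*4531/3.69e+10 = 1.4735e-06
sqrt(12*rho/E) = sqrt(1.4735e-06) = 0.00121388
c^2/(2*pi*h) = 343^2/(2*pi*0.0032) = 5.85138e+06
fc = 5.85138e+06 * 0.00121388 = 7102.9 Hz


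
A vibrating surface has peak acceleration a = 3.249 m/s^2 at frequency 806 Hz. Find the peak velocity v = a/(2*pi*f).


omega = 2*pi*f = 2*pi*806 = 5064.25 rad/s
v = a / omega = 3.249 / 5064.25 = 0.00064156 m/s


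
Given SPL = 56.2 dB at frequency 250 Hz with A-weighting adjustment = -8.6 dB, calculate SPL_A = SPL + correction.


A-weighting table: 250 Hz -> -8.6 dB correction
SPL_A = SPL + correction = 56.2 + (-8.6) = 47.6 dBA


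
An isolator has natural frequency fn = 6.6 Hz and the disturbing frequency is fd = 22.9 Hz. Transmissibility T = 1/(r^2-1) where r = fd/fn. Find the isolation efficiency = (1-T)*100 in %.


r = 22.9 / 6.6 = 3.4697
r^2 - 1 = 3.4697^2 - 1 = 11.0388
T = 1/11.0388 = 0.0905896
Efficiency = (1 - 0.0905896)*100 = 90.941 %


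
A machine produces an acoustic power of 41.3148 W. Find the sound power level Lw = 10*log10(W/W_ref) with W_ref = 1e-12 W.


W / W_ref = 41.3148 / 1e-12 = 4.13148e+13
Lw = 10 * log10(4.13148e+13) = 136.16 dB


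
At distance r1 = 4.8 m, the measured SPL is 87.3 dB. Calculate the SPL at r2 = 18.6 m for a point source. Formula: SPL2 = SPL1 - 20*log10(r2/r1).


r2/r1 = 18.6/4.8 = 3.875
Correction = 20*log10(3.875) = 11.7654 dB
SPL2 = 87.3 - 11.7654 = 75.535 dB


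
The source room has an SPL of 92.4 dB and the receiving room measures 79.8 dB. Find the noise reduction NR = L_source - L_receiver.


NR = L_source - L_receiver (difference between source and receiving room levels)
NR = 92.4 - 79.8 = 12.6 dB


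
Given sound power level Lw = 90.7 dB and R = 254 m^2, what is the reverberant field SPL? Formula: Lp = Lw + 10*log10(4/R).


4/R = 4/254 = 0.015748
Lp = 90.7 + 10*log10(0.015748) = 72.672 dB


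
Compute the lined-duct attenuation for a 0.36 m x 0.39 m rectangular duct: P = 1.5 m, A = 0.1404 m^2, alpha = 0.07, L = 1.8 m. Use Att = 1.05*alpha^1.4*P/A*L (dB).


alpha^1.4 = 0.07^1.4 = 0.0241622
Attenuation rate = 1.05 * alpha^1.4 * P / A
= 1.05 * 0.0241622 * 1.5 / 0.1404 = 0.27105 dB/m
Total Att = 0.27105 * 1.8 = 0.48789 dB


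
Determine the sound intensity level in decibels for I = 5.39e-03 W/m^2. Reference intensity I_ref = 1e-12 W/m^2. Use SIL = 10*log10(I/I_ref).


I / I_ref = 5.39e-03 / 1e-12 = 5.39e+09
SIL = 10 * log10(5.39e+09) = 97.316 dB


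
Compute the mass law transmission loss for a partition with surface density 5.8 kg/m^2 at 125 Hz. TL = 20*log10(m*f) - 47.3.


m * f = 5.8 * 125 = 725
20*log10(725) = 57.2068 dB
TL = 57.2068 - 47.3 = 9.9068 dB


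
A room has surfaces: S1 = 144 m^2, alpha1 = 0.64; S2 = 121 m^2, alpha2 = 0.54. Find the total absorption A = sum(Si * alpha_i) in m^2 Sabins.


144 * 0.64 = 92.16
121 * 0.54 = 65.34
A_total = 92.16 + 65.34 = 157.5 m^2


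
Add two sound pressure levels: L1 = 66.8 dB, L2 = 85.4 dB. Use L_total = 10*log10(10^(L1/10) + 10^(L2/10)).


10^(66.8/10) = 4.7863e+06
10^(85.4/10) = 3.46737e+08
Sum = 4.7863e+06 + 3.46737e+08 = 3.51523e+08
L_total = 10*log10(3.51523e+08) = 85.46 dB


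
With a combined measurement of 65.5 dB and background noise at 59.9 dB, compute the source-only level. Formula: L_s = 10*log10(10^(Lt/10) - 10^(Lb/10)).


10^(65.5/10) = 3.54813e+06
10^(59.9/10) = 977237
Difference = 3.54813e+06 - 977237 = 2.57089e+06
L_source = 10*log10(2.57089e+06) = 64.101 dB


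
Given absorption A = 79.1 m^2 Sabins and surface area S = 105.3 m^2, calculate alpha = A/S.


Absorption coefficient = absorbed power / incident power
alpha = A / S = 79.1 / 105.3 = 0.75119


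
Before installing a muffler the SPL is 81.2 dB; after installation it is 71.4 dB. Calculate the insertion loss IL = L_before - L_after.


Insertion loss = SPL without muffler - SPL with muffler
IL = 81.2 - 71.4 = 9.8 dB


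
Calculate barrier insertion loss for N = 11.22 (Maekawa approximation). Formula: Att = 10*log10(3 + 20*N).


3 + 20*N = 3 + 20*11.22 = 227.4
Att = 10*log10(227.4) = 23.568 dB


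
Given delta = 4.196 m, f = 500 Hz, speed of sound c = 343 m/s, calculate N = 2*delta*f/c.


N = 2*delta*f/c = 2*delta/lambda, where lambda = c/f
lambda = 343 / 500 = 0.686 m
N = 2 * 4.196 / 0.686 = 12.233


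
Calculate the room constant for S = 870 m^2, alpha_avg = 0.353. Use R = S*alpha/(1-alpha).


R = 870 * 0.353 / (1 - 0.353) = 474.67 m^2


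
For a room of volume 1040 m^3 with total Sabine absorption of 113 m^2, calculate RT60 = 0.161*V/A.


RT60 = 0.161 * 1040 / 113 = 1.4818 s


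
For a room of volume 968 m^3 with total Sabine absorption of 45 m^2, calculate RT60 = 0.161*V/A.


RT60 = 0.161 * 968 / 45 = 3.4633 s


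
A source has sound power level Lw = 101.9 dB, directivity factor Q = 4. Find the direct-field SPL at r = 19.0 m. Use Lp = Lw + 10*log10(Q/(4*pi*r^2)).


4*pi*r^2 = 4*pi*19.0^2 = 4536.46 m^2
Q / (4*pi*r^2) = 4 / 4536.46 = 0.000881745
Lp = 101.9 + 10*log10(0.000881745) = 71.353 dB


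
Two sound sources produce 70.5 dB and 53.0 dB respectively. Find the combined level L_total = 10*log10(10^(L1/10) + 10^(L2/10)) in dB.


10^(70.5/10) = 1.12202e+07
10^(53.0/10) = 199526
Sum = 1.12202e+07 + 199526 = 1.14197e+07
L_total = 10*log10(1.14197e+07) = 70.577 dB


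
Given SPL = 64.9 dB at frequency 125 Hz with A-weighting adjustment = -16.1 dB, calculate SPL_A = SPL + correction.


A-weighting table: 125 Hz -> -16.1 dB correction
SPL_A = SPL + correction = 64.9 + (-16.1) = 48.8 dBA


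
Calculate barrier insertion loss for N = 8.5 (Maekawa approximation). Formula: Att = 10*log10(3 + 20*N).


3 + 20*N = 3 + 20*8.5 = 173
Att = 10*log10(173) = 22.38 dB


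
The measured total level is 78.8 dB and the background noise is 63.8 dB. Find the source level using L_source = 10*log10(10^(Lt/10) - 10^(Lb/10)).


10^(78.8/10) = 7.58578e+07
10^(63.8/10) = 2.39883e+06
Difference = 7.58578e+07 - 2.39883e+06 = 7.3459e+07
L_source = 10*log10(7.3459e+07) = 78.66 dB


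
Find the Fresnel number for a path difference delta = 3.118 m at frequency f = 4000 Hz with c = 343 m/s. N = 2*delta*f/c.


N = 2*delta*f/c = 2*delta/lambda, where lambda = c/f
lambda = 343 / 4000 = 0.08575 m
N = 2 * 3.118 / 0.08575 = 72.723


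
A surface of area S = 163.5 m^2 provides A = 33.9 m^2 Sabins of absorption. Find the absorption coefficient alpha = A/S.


Absorption coefficient = absorbed power / incident power
alpha = A / S = 33.9 / 163.5 = 0.20734


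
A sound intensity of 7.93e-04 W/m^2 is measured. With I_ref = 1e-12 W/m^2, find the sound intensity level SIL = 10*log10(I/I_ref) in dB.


I / I_ref = 7.93e-04 / 1e-12 = 7.93e+08
SIL = 10 * log10(7.93e+08) = 88.993 dB


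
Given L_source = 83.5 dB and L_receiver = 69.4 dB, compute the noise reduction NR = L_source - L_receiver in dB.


NR = L_source - L_receiver (difference between source and receiving room levels)
NR = 83.5 - 69.4 = 14.1 dB


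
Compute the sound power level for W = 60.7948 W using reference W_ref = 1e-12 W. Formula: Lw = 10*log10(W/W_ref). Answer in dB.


W / W_ref = 60.7948 / 1e-12 = 6.07948e+13
Lw = 10 * log10(6.07948e+13) = 137.84 dB


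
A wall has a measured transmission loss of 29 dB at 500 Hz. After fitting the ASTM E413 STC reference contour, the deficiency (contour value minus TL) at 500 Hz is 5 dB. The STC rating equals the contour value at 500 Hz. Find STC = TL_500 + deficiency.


By ASTM E413, STC = value of the fitted reference contour at 500 Hz.
Contour value at 500 Hz = TL_500 + deficiency = 29 + 5 = 34
STC = 34


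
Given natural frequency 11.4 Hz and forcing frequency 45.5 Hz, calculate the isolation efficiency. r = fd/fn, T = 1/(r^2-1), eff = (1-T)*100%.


r = 45.5 / 11.4 = 3.99123
r^2 - 1 = 3.99123^2 - 1 = 14.9299
T = 1/14.9299 = 0.0669797
Efficiency = (1 - 0.0669797)*100 = 93.302 %


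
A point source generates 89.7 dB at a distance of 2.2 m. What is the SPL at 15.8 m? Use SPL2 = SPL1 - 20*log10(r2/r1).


r2/r1 = 15.8/2.2 = 7.18182
Correction = 20*log10(7.18182) = 17.1247 dB
SPL2 = 89.7 - 17.1247 = 72.575 dB


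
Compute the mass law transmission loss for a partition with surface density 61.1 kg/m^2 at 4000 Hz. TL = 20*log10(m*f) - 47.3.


m * f = 61.1 * 4000 = 244400
20*log10(244400) = 107.762 dB
TL = 107.762 - 47.3 = 60.462 dB


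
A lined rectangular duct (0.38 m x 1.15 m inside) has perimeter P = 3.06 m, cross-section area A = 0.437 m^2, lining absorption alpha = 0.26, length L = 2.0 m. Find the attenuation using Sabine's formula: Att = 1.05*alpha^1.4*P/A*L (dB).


alpha^1.4 = 0.26^1.4 = 0.151692
Attenuation rate = 1.05 * alpha^1.4 * P / A
= 1.05 * 0.151692 * 3.06 / 0.437 = 1.1153 dB/m
Total Att = 1.1153 * 2.0 = 2.2306 dB


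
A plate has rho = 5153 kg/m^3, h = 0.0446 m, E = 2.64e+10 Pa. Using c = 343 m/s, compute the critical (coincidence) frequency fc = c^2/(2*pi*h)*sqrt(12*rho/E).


12*rho/E = 12*5153/2.64e+10 = 2.34227e-06
sqrt(12*rho/E) = sqrt(2.34227e-06) = 0.00153045
c^2/(2*pi*h) = 343^2/(2*pi*0.0446) = 419830
fc = 419830 * 0.00153045 = 642.53 Hz


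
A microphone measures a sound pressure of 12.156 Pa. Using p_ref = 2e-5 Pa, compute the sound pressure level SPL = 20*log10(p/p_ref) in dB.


p / p_ref = 12.156 / 2e-5 = 607800
SPL = 20 * log10(607800) = 115.68 dB


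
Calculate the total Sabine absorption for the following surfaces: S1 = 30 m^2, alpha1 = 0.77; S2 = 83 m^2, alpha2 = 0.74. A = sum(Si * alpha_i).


30 * 0.77 = 23.1
83 * 0.74 = 61.42
A_total = 23.1 + 61.42 = 84.52 m^2


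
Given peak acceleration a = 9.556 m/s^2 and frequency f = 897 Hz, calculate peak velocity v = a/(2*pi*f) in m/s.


omega = 2*pi*f = 2*pi*897 = 5636.02 rad/s
v = a / omega = 9.556 / 5636.02 = 0.0016955 m/s
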